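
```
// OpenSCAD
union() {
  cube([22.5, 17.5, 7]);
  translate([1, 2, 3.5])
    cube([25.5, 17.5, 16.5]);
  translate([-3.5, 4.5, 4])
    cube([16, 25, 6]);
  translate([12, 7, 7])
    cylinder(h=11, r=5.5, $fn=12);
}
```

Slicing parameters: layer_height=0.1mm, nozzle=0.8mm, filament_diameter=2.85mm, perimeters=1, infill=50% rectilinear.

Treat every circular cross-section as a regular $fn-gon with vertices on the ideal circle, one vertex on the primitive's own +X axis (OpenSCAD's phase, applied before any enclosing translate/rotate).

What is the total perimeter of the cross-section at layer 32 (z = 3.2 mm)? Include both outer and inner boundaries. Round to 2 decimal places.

80.00 mm

At z = 3.2 mm: the cube is present — its section is the full 22.5×17.5 rectangle (perimeter 80.00 mm); the cube at (1, 2) does not reach this height (z outside [3.5, 20]); the cube at (-3.5, 4.5) is absent (z outside [4, 10]); the cylinder at (12, 7) is not intersected at this z (z outside [7, 18]); Combining (union): only the 22.5×17.5 cube is present, so the union is just that shape — boundary = 80.00 mm. Overall, the cross-section is a single solid region. Total boundary length (outer) = 80.00 mm.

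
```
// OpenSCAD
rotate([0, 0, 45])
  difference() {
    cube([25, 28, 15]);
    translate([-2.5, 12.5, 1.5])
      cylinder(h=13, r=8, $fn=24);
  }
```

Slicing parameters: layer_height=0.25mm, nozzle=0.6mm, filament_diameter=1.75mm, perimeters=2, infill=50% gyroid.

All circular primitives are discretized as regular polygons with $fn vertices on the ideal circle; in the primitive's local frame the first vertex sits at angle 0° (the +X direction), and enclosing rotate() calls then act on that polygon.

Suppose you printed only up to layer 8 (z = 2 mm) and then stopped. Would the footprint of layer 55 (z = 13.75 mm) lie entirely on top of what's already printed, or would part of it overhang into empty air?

Compare the two slices. At z = 2: the cube is present — its section is the full 25×28 rectangle (area 700.00 mm²); the r=8 cylinder at (-2.5, 12.5) gives a regular 24-gon of circumradius 8 (constant along its height) (area = (24/2)·8.000²·sin(360°/24) = 198.77 mm²); After the difference (first − rest): starting from the 25×28 cube (700.00 mm²), the r=8 cylinder at (-2.5, 12.5) partially overlaps it — only the 60.26 mm² overlap (of its 198.77 mm²) is removed, clipping the outline — area = 639.74 mm²; (whole slice rotated 45° about Z — lengths, areas and connectivity unchanged). At z = 13.75: the cube is present — its section is the full 25×28 rectangle (area 700.00 mm²); the r=8 cylinder at (-2.5, 12.5) contributes a regular 24-gon of circumradius 8 (area = (24/2)·8.000²·sin(360°/24) = 198.77 mm²); Taking the first minus the rest: starting from the 25×28 cube (700.00 mm²), the r=8 cylinder at (-2.5, 12.5) partially overlaps it — only the 60.26 mm² overlap (of its 198.77 mm²) is removed, clipping the outline — area = 639.74 mm²; (whole slice rotated 45° about Z — lengths, areas and connectivity unchanged). Checking containment: the cross-section at z = 13.75 is a subset of the cross-section at z = 2.

entirely on top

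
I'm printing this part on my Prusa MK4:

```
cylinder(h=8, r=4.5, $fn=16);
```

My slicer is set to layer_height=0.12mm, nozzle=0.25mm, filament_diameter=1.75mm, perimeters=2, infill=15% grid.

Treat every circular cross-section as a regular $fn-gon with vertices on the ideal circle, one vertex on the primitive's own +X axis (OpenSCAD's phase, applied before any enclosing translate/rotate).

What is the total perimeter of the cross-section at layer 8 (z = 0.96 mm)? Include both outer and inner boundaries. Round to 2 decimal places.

At z = 0.96 mm: the cylinder: section is a regular 16-gon, circumradius r=4.5 (perimeter = 2·16·4.500·sin(180°/16) = 28.09 mm). Overall, the cross-section is a single solid region. Total boundary length (outer) = 28.09 mm.

28.09 mm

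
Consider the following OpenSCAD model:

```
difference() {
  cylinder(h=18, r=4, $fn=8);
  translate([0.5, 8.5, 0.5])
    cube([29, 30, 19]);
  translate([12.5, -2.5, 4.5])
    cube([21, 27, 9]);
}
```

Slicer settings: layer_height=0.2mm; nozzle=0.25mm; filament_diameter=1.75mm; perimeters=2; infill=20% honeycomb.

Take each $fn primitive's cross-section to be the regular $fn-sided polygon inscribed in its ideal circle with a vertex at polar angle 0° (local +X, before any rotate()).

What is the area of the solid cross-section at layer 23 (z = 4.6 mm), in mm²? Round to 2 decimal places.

45.25 mm²

At z = 4.6 mm: the r=4 cylinder gives a regular 8-gon of circumradius 4 (constant along its height) (area = (8/2)·4.000²·sin(360°/8) = 45.25 mm²); the cube at (0.5, 8.5) is present — its section is the full 29×30 rectangle (area 870.00 mm²); the 21×27 cube at (12.5, -2.5) contributes its full rectangle (area 567.00 mm²); Subtracting the remaining from the first: starting from the r=4 cylinder (45.25 mm²), the 29×30 cube at (0.5, 8.5) misses the remaining region (no effect); the 21×27 cube at (12.5, -2.5) misses the remaining region (no effect) — area = 45.25 mm². Overall, the cross-section is a single solid region. Net area = 45.25 mm².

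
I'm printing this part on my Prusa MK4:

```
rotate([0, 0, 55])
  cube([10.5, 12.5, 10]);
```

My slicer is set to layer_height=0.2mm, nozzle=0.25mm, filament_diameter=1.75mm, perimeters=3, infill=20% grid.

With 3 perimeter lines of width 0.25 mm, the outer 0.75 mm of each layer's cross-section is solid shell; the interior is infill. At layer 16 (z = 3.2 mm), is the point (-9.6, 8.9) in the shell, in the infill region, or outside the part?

outside

At z = 3.2 mm: the 10.5×12.5 cube contributes its full rectangle; (rotated 55° about Z; rotation is an isometry so areas/perimeters/island counts are preserved). Overall, the cross-section is a single solid region. Undo the 55° rotation: the query point maps to (1.784, 12.969) in the un-rotated model frame. The nearest boundary edge runs (10.50, 12.50)→(0.00, 12.50); distance from the point to it = 0.47 mm. The point is not inside any of the regions above, so it lies outside the cross-section (0.47 mm from the nearest boundary).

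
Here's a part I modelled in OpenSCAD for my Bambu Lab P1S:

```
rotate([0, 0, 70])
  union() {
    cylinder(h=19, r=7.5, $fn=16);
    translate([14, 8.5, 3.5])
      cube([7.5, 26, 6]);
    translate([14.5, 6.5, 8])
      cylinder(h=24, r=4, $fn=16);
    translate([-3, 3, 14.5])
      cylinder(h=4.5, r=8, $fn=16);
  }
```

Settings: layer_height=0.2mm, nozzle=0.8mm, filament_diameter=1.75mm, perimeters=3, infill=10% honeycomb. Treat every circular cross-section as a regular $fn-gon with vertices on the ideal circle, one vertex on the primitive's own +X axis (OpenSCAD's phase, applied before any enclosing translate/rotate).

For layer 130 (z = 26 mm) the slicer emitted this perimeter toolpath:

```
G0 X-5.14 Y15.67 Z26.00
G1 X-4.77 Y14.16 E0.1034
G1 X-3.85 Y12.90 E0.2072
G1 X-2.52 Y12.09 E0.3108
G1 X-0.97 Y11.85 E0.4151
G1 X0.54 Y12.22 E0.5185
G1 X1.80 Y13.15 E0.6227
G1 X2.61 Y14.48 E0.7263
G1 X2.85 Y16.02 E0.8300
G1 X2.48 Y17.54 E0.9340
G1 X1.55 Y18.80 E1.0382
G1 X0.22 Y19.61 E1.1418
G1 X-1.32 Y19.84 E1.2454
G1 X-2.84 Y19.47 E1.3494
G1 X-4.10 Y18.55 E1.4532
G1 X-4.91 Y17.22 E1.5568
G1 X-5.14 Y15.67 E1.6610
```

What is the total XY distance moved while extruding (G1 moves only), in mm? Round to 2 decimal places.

Sum the Euclidean lengths of each G1 segment: total = 24.97 mm.

24.97 mm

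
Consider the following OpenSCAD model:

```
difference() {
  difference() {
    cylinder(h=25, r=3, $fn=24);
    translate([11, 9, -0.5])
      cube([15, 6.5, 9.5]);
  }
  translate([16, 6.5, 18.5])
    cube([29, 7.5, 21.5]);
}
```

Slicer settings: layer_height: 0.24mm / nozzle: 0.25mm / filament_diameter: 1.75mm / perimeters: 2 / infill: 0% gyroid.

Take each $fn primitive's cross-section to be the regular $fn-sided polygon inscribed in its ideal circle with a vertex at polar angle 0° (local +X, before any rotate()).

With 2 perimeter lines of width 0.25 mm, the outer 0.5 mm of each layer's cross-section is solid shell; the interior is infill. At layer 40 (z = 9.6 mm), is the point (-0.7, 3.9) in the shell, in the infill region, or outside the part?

At z = 9.6 mm: the r=3 cylinder gives a regular 24-gon of circumradius 3 (constant along its height); the cube at (11, 9) is not intersected at this z (z outside [-0.5, 9]); Taking the first minus the rest: none of the subtracted shapes is present at this height, so the r=3 cylinder is unchanged — 1 connected region; the cube at (16, 6.5) does not reach this height (z outside [18.5, 40]); After the difference (first − rest): none of the subtracted shapes is present at this height, so that combined region is unchanged — 1 connected region. Overall, the cross-section is a single solid region. The nearest boundary edge runs (0.00, 3.00)→(-0.78, 2.90); distance from the point to it = 0.98 mm. The point is not inside any of the regions above, so it lies outside the cross-section (0.98 mm from the nearest boundary).

outside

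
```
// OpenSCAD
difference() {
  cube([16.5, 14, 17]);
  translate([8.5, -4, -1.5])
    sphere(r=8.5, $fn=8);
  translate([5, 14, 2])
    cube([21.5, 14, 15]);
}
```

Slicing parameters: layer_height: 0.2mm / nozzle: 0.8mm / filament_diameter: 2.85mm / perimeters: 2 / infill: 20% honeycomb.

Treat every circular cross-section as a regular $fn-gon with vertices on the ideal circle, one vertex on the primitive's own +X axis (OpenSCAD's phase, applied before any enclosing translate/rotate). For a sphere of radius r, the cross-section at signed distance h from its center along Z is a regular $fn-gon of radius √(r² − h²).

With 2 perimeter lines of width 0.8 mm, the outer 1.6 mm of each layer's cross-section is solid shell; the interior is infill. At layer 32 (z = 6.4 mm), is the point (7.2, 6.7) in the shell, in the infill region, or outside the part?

infill

At z = 6.4 mm: the cube (footprint 16.5×14) is included at this height; the sphere at (8.5, -4): section is a regular 8-gon, circumradius = √(r²−h²) = √(8.5²−7.9²) = 3.137; the cube at (5, 14) (footprint 21.5×14) is included at this height; After the difference (first − rest): starting from the 16.5×14 cube, the r=8.5 sphere at (8.5, -4) misses the remaining region (no effect); the 21.5×14 cube at (5, 14) misses the remaining region (no effect) — 1 connected region. Overall, the cross-section is a single solid region. The nearest boundary edge runs (16.50, 0.00)→(0.00, 0.00); distance from the point to it = 6.70 mm. The point is inside the cross-section and 6.70 mm from the nearest boundary — more than the 1.6 mm shell width (2 × 0.8), so it's in the infill interior.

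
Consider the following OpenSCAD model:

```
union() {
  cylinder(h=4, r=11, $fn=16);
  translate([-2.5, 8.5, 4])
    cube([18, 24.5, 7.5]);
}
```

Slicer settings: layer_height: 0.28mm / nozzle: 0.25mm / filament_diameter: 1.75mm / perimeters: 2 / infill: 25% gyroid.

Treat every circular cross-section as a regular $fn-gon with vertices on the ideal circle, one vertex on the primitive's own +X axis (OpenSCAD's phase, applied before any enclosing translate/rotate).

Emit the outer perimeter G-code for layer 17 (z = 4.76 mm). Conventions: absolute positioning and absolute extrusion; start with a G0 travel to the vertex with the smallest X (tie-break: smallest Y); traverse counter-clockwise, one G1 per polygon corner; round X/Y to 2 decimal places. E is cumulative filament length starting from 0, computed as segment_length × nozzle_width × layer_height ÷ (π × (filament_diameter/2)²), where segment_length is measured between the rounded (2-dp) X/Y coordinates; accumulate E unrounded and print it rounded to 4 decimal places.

G0 X-2.50 Y8.50 Z4.76
G1 X15.50 Y8.50 E0.5238
G1 X15.50 Y33.00 E1.2369
G1 X-2.50 Y33.00 E1.7607
G1 X-2.50 Y8.50 E2.4737

At z = 4.76 mm: the cylinder does not reach this height (z outside [0, 4]); the cube at (-2.5, 8.5) is present — its section is the full 18×24.5 rectangle; Combining (union): only the 18×24.5 cube at (-2.5, 8.5) is present, so the union is just that shape — 1 connected region. The outline is a single polygon with 4 vertices. Extrusion per mm of travel: 0.25 × 0.28 / (π × 0.875²) = 0.029103. Accumulating E over each segment gives final E = 2.4737.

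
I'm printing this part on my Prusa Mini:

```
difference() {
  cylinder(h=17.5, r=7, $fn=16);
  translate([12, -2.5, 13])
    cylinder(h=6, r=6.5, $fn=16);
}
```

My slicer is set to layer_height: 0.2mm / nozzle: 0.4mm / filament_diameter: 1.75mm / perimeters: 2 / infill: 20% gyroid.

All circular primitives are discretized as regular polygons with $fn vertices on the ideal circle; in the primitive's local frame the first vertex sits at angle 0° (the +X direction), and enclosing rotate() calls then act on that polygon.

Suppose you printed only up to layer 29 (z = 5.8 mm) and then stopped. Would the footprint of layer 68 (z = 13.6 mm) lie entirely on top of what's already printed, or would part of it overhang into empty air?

Compare the two slices. At z = 5.8: the r=7 cylinder gives a regular 16-gon of circumradius 7 (constant along its height) (area = (16/2)·7.000²·sin(360°/16) = 150.01 mm²); the cylinder at (12, -2.5) is not intersected at this z (z outside [13, 19]); After the difference (first − rest): none of the subtracted shapes is present at this height, so the r=7 cylinder is unchanged — area = 150.01 mm². At z = 13.6: the r=7 cylinder contributes a regular 16-gon of circumradius 7 (area = (16/2)·7.000²·sin(360°/16) = 150.01 mm²); the cylinder at (12, -2.5): section is a regular 16-gon, circumradius r=6.5 (area = (16/2)·6.500²·sin(360°/16) = 129.35 mm²); Subtracting the remaining from the first: starting from the r=7 cylinder (150.01 mm²), the r=6.5 cylinder at (12, -2.5) partially overlaps it — only the 3.75 mm² overlap (of its 129.35 mm²) is removed, clipping the outline — area = 146.26 mm². Checking containment: the cross-section at z = 13.6 is a subset of the cross-section at z = 5.8.

entirely on top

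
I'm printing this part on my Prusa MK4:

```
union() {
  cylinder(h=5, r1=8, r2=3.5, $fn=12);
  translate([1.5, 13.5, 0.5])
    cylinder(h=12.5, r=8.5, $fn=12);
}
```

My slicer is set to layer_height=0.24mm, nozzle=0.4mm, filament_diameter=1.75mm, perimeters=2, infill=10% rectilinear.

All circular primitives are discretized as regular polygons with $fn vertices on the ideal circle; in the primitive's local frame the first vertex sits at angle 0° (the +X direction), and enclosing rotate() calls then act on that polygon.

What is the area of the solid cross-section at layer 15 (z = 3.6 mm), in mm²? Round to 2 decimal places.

284.72 mm²

At z = 3.6 mm: the cone: at t=0.720 of its height the radius interpolates to r₁+(r₂−r₁)t = 4.760, giving a regular 12-gon of that circumradius (area = (12/2)·4.760²·sin(360°/12) = 67.97 mm²); the r=8.5 cylinder at (1.5, 13.5) gives a regular 12-gon of circumradius 8.5 (constant along its height) (area = (12/2)·8.500²·sin(360°/12) = 216.75 mm²); Combining (union): the 2 present regions are separate (no shared area or edge), so areas and boundary lengths simply add and each stays a separate island — area = 284.72 mm². Overall, the cross-section has 2 separate islands. Net area = 284.72 mm².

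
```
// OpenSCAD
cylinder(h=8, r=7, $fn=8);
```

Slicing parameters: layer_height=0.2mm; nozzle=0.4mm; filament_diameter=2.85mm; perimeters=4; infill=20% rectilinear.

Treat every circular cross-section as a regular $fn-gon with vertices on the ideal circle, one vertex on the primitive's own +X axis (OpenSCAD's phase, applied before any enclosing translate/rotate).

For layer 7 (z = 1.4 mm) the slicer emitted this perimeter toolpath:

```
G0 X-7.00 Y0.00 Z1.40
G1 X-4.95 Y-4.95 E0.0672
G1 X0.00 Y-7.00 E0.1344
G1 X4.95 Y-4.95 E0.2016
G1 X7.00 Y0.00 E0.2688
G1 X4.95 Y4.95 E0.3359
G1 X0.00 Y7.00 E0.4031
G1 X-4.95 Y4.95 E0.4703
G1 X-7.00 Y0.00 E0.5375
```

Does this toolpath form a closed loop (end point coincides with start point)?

yes

Start point (G0): (-7.00, 0.00). End point (last G1): the path returns to the start — closed.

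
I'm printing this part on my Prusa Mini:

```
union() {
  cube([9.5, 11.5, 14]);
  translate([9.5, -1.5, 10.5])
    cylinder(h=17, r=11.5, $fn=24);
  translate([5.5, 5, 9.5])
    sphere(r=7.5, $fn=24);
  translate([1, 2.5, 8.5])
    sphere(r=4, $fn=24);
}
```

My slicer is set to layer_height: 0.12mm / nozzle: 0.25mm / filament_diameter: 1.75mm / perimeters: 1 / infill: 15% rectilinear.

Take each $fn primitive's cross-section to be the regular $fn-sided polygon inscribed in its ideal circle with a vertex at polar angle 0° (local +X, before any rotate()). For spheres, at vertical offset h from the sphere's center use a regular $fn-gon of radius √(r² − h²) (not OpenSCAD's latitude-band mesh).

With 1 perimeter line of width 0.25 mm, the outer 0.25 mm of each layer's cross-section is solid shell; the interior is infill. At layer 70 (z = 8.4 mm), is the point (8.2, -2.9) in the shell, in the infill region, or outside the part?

At z = 8.4 mm: the 9.5×11.5 cube contributes its full rectangle; the cylinder at (9.5, -1.5) is not intersected at this z (z outside [10.5, 27.5]); the r=7.5 sphere at (5.5, 5) slices to a regular 24-gon of circumradius 7.419 (√(r²−h²) with h=1.1 from center); the r=4 sphere at (1, 2.5) slices to a regular 24-gon of circumradius 3.999 (√(r²−h²) with h=0.1 from center); Taking the union: the regions partially overlap (shared area 147.27 mm²), so overlapping operands fuse into one piece — 1 connected region. Overall, the cross-section is a single solid region. The nearest boundary edge runs (9.21, -1.42)→(7.42, -2.17); distance from the point to it = 0.98 mm. The point is not inside any of the regions above, so it lies outside the cross-section (0.98 mm from the nearest boundary).

outside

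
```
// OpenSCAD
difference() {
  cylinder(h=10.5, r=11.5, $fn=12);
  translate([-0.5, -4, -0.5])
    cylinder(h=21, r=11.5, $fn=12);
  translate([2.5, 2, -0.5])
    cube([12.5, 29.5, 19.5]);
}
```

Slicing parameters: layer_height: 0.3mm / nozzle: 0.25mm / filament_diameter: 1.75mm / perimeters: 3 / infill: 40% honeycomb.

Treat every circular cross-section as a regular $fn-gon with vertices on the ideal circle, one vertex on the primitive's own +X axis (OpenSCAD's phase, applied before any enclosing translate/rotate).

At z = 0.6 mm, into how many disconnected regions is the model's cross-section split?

2

At z = 0.6 mm: the r=11.5 cylinder contributes a regular 12-gon of circumradius 11.5; the r=11.5 cylinder at (-0.5, -4) gives a regular 12-gon of circumradius 11.5 (constant along its height); the 12.5×29.5 cube at (2.5, 2) contributes its full rectangle; After the difference (first − rest): starting from the r=11.5 cylinder, the r=11.5 cylinder at (-0.5, -4) partially overlaps it — only the 306.43 mm² overlap (of its 396.75 mm²) is removed, clipping the outline; the 12.5×29.5 cube at (2.5, 2) partially overlaps it — only the 34.07 mm² overlap (of its 368.75 mm²) is removed, clipping the outline — 2 connected regions. The result has 2 disconnected regions.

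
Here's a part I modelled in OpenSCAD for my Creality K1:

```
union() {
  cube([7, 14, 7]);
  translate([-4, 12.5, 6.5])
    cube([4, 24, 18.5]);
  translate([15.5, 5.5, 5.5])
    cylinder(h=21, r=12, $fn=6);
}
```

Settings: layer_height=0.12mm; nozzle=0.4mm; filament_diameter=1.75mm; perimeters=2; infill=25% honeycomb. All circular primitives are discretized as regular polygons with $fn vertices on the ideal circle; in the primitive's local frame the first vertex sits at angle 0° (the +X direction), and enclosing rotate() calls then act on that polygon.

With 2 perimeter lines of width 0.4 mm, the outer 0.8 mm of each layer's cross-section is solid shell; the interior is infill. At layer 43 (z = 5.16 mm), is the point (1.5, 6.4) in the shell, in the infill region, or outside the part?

infill

At z = 5.16 mm: the cube is present — its section is the full 7×14 rectangle; the cube at (-4, 12.5) does not reach this height (z outside [6.5, 25]); the cylinder at (15.5, 5.5) does not reach this height (z outside [5.5, 26.5]); Taking the union: only the 7×14 cube is present, so the union is just that shape — 1 connected region. Overall, the cross-section is a single solid region. The nearest boundary edge runs (0.00, 14.00)→(0.00, 0.00); distance from the point to it = 1.50 mm. The point is inside the cross-section and 1.50 mm from the nearest boundary — more than the 0.8 mm shell width (2 × 0.4), so it's in the infill interior.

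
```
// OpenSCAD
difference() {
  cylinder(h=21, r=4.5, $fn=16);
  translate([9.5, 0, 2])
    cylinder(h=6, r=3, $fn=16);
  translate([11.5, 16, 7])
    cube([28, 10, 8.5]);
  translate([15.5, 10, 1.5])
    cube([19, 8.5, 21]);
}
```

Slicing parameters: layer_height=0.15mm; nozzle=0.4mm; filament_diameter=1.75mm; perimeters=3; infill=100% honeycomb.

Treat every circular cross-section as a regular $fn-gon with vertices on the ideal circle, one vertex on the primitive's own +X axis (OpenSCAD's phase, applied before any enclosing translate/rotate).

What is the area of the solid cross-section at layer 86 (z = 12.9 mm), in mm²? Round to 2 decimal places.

61.99 mm²

At z = 12.9 mm: the r=4.5 cylinder gives a regular 16-gon of circumradius 4.5 (constant along its height) (area = (16/2)·4.500²·sin(360°/16) = 61.99 mm²); the cylinder at (9.5, 0) is not intersected at this z (z outside [2, 8]); the cube at (11.5, 16) is present — its section is the full 28×10 rectangle (area 280.00 mm²); the cube at (15.5, 10) is present — its section is the full 19×8.5 rectangle (area 161.50 mm²); Taking the first minus the rest: starting from the r=4.5 cylinder (61.99 mm²), the 28×10 cube at (11.5, 16) misses the remaining region (no effect); the 19×8.5 cube at (15.5, 10) misses the remaining region (no effect) — area = 61.99 mm². Overall, the cross-section is a single solid region. Net area = 61.99 mm².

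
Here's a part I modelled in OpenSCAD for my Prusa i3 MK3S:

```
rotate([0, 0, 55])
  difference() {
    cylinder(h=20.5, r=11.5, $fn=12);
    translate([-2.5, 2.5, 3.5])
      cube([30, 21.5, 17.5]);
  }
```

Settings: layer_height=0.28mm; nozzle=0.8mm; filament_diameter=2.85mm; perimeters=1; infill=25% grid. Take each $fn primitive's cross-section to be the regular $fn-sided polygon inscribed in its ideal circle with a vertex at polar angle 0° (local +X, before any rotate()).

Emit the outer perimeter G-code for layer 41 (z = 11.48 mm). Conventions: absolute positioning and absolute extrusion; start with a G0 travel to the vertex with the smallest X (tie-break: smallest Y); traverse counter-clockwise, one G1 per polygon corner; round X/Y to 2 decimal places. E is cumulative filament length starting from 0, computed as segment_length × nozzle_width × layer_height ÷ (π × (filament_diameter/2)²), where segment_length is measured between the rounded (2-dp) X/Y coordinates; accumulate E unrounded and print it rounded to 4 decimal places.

At z = 11.48 mm: the r=11.5 cylinder gives a regular 12-gon of circumradius 11.5 (constant along its height); the cube at (-2.5, 2.5) (footprint 30×21.5) is included at this height; After the difference (first − rest): starting from the r=11.5 cylinder, the 30×21.5 cube at (-2.5, 2.5) partially overlaps it — only the 92.94 mm² overlap (of its 645.00 mm²) is removed, clipping the outline — 1 connected region; (whole slice rotated 55° about Z — lengths, areas and connectivity unchanged). The outline is a single polygon with 12 vertices. Extrusion per mm of travel: 0.8 × 0.28 / (π × 1.425²) = 0.035113. Accumulating E over each segment gives final E = 2.6419.

G0 X-11.46 Y1.00 Z11.48
G1 X-10.42 Y-4.86 E0.2090
G1 X-6.60 Y-9.42 E0.4179
G1 X-1.00 Y-11.46 E0.6271
G1 X4.86 Y-10.42 E0.8361
G1 X9.42 Y-6.60 E1.0450
G1 X11.46 Y-1.00 E1.2543
G1 X10.42 Y4.86 E1.4632
G1 X6.60 Y9.42 E1.6721
G1 X4.16 Y10.31 E1.7633
G1 X-3.48 Y-0.61 E2.2313
G1 X-10.31 Y4.16 E2.5238
G1 X-11.46 Y1.00 E2.6419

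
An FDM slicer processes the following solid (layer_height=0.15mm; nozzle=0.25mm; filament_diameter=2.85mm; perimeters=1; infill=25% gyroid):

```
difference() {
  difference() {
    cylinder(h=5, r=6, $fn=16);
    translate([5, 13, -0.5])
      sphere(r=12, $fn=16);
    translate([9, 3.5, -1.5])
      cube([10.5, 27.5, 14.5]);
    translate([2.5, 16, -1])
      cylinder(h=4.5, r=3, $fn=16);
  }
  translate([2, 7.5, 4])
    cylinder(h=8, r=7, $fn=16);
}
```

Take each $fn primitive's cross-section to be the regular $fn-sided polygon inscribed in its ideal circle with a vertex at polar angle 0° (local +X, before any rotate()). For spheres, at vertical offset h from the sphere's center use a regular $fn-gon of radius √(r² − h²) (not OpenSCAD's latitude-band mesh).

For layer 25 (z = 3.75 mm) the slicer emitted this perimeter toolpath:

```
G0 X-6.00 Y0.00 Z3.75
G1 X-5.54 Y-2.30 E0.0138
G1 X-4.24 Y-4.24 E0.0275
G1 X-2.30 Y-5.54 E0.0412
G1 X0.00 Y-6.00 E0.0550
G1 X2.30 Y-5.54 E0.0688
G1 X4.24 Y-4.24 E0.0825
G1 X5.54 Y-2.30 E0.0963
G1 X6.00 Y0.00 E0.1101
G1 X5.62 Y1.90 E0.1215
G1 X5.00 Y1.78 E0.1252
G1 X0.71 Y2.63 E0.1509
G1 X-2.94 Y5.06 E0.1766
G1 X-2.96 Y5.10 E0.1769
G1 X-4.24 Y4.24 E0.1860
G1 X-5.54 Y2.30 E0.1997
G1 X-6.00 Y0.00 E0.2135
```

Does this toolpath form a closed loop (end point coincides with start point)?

yes

Start point (G0): (-6.00, 0.00). End point (last G1): the path returns to the start — closed.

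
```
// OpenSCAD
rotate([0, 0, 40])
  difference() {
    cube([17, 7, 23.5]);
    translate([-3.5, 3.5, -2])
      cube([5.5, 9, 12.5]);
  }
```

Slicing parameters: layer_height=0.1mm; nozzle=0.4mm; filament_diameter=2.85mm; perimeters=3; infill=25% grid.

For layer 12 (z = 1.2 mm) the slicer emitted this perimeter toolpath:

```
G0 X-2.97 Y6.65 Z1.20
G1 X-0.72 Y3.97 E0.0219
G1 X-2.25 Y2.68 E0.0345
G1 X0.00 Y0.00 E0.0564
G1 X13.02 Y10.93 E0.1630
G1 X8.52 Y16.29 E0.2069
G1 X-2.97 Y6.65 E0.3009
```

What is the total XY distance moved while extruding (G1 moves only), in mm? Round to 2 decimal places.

Sum the Euclidean lengths of each G1 segment: total = 48.00 mm.

48.00 mm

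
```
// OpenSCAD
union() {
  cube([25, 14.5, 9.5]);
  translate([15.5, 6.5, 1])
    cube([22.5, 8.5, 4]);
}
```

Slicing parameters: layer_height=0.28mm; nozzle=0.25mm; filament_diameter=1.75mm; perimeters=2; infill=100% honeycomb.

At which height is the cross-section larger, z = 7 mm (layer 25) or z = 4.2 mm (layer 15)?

layer 15 (z = 4.2 mm)

Layer 25 (z = 7): the 25×14.5 cube contributes its full rectangle (area 362.50 mm²); the cube at (15.5, 6.5) does not reach this height (z outside [1, 5]); Merging all regions: only the 25×14.5 cube is present, so the union is just that shape — area = 362.50 mm². So its area = 362.50 mm². Layer 15 (z = 4.2): the cube is present — its section is the full 25×14.5 rectangle (area 362.50 mm²); the cube at (15.5, 6.5) (footprint 22.5×8.5) is included at this height (area 191.25 mm²); Combining (union): the regions partially overlap — summed areas 553.75 mm² minus the doubly-counted overlap 76.00 mm² gives 477.75 mm² — area = 477.75 mm². So its area = 477.75 mm². Layer 15 is larger (477.75 vs 362.50 mm²).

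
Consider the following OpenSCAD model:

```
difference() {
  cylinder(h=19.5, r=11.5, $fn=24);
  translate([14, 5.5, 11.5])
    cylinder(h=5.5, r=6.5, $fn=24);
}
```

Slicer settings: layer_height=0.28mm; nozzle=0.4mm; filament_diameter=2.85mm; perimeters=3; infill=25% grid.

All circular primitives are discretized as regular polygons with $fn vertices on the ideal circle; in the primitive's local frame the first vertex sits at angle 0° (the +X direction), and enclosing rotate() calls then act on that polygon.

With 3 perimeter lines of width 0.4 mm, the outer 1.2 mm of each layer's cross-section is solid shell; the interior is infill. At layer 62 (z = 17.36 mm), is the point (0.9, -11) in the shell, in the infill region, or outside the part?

shell

At z = 17.36 mm: the r=11.5 cylinder contributes a regular 24-gon of circumradius 11.5; the cylinder at (14, 5.5) does not reach this height (z outside [11.5, 17]); Subtracting the remaining from the first: none of the subtracted shapes is present at this height, so the r=11.5 cylinder is unchanged — 1 connected region. Overall, the cross-section is a single solid region. The nearest boundary edge runs (-0.00, -11.50)→(2.98, -11.11); distance from the point to it = 0.38 mm. The point is inside the cross-section, 0.38 mm from the nearest boundary — within the 1.2 mm shell band (3 × 0.4).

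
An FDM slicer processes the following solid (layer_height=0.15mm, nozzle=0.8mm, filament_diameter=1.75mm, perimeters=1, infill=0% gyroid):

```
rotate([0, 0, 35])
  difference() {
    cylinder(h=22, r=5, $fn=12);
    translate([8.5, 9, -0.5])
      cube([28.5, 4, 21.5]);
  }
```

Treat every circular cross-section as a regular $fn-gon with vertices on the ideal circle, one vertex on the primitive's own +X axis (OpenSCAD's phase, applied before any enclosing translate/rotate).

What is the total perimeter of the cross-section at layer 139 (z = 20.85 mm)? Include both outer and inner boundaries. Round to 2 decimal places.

31.06 mm

At z = 20.85 mm: the cylinder: section is a regular 12-gon, circumradius r=5 (perimeter = 2·12·5.000·sin(180°/12) = 31.06 mm); the 28.5×4 cube at (8.5, 9) contributes its full rectangle (perimeter 65.00 mm); Taking the first minus the rest: starting from the r=5 cylinder, the 28.5×4 cube at (8.5, 9) misses the remaining region (no effect) — boundary = 31.06 mm; (whole slice rotated 35° about Z — lengths, areas and connectivity unchanged). Overall, the cross-section is a single solid region. Total boundary length (outer) = 31.06 mm.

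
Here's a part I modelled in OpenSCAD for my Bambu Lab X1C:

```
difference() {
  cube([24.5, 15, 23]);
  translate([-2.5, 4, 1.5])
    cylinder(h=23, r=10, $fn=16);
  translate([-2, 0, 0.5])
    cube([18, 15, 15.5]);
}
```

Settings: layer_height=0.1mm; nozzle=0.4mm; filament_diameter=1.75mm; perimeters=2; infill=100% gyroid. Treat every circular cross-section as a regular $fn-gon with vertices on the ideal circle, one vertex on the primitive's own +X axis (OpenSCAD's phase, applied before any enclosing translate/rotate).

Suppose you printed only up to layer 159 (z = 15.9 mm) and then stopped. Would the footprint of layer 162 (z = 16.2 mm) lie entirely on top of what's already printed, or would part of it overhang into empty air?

Compare the two slices. At z = 15.9: the cube is present — its section is the full 24.5×15 rectangle (area 367.50 mm²); the cylinder at (-2.5, 4): section is a regular 16-gon, circumradius r=10 (area = (16/2)·10.000²·sin(360°/16) = 306.15 mm²); the 18×15 cube at (-2, 0) contributes its full rectangle (area 270.00 mm²); Taking the first minus the rest: starting from the 24.5×15 cube (367.50 mm²), the r=10 cylinder at (-2.5, 4) partially overlaps it — only the 80.56 mm² overlap (of its 306.15 mm²) is removed, clipping the outline; the 18×15 cube at (-2, 0) partially overlaps it — only the 159.44 mm² overlap (of its 270.00 mm²) is removed, clipping the outline — area = 127.50 mm². At z = 16.2: the cube is present — its section is the full 24.5×15 rectangle (area 367.50 mm²); the r=10 cylinder at (-2.5, 4) gives a regular 16-gon of circumradius 10 (constant along its height) (area = (16/2)·10.000²·sin(360°/16) = 306.15 mm²); the cube at (-2, 0) is absent (z outside [0.5, 16]); After the difference (first − rest): starting from the 24.5×15 cube (367.50 mm²), the r=10 cylinder at (-2.5, 4) partially overlaps it — only the 80.56 mm² overlap (of its 306.15 mm²) is removed, clipping the outline — area = 286.94 mm². Checking containment: at z = 16.2 the cross-section extends beyond the z = 15.9 cross-section by about 159.44 mm².

part overhangs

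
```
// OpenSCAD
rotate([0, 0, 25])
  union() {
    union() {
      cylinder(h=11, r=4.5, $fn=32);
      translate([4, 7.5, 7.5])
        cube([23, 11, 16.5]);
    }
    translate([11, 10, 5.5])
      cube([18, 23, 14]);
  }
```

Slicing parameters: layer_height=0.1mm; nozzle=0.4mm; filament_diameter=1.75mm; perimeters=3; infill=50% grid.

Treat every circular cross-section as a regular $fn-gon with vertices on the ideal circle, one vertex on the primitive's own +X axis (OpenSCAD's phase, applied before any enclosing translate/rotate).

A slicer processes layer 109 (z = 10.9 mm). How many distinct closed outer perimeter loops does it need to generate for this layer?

At z = 10.9 mm: the r=4.5 cylinder gives a regular 32-gon of circumradius 4.5 (constant along its height); the cube at (4, 7.5) is present — its section is the full 23×11 rectangle; Taking the union: the 2 present regions are separate (no shared area or edge), so areas and boundary lengths simply add and each stays a separate island — 2 connected regions; the 18×23 cube at (11, 10) contributes its full rectangle; Combining (union): the regions partially overlap (shared area 136.00 mm²), so overlapping operands fuse into one piece — 2 connected regions; (whole slice rotated 25° about Z — lengths, areas and connectivity unchanged). The result has 2 disconnected regions.

2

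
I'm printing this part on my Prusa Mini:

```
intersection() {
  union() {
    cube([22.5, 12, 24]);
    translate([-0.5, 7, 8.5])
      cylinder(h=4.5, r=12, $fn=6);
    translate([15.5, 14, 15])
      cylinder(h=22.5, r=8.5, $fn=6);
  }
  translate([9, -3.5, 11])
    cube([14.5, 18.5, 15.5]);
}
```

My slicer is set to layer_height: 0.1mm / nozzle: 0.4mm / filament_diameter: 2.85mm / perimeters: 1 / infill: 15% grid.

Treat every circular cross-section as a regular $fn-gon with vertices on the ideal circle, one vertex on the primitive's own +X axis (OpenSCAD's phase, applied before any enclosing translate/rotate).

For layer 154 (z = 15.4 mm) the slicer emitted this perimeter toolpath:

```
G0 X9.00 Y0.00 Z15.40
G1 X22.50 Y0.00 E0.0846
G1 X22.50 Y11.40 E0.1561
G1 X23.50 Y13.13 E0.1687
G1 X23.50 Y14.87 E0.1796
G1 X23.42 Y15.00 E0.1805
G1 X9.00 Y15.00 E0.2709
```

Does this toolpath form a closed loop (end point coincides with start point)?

no

Start point (G0): (9.00, 0.00). End point (last G1): the path does not return to the start — open.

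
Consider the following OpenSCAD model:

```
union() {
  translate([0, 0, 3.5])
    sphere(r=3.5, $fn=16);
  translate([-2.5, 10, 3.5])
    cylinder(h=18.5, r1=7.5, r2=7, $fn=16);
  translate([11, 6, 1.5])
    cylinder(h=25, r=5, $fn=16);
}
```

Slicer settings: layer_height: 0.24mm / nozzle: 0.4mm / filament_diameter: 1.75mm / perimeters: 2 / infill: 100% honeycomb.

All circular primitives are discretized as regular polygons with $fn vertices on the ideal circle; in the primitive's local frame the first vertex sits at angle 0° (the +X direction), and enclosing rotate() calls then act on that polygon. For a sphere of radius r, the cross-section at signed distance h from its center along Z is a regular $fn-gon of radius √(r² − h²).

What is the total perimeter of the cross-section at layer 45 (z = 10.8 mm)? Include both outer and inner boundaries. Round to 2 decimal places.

76.80 mm

At z = 10.8 mm: the sphere is not intersected at this z (|z−center|=7.300 > r=3.5); the cone at (-2.5, 10) contributes a regular 16-gon of circumradius 7.303 (interpolated between r1=7.5 and r2=7 at t=0.395) (perimeter = 2·16·7.303·sin(180°/16) = 45.59 mm); the r=5 cylinder at (11, 6) gives a regular 16-gon of circumradius 5 (constant along its height) (perimeter = 2·16·5.000·sin(180°/16) = 31.21 mm); Merging all regions: the 2 present regions are separate (no shared area or edge), so areas and boundary lengths simply add and each stays a separate island — boundary = 76.80 mm. Overall, the cross-section has 2 separate islands. Total boundary length (outer) = 76.80 mm.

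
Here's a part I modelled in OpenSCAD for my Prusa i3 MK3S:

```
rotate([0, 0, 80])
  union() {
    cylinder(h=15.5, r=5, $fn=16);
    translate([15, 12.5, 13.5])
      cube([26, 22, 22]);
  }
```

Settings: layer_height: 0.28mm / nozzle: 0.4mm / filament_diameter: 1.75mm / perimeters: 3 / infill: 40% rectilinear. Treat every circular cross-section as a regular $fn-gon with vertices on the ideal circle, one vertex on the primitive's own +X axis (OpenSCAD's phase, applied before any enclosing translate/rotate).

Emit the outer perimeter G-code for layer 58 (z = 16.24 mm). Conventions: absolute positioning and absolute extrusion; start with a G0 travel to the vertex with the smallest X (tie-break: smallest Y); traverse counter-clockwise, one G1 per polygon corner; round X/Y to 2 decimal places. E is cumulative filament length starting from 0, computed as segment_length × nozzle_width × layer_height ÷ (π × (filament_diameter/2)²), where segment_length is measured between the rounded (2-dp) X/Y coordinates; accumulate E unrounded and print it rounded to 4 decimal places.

At z = 16.24 mm: the cylinder does not reach this height (z outside [0, 15.5]); the cube at (15, 12.5) is present — its section is the full 26×22 rectangle; Taking the union: only the 26×22 cube at (15, 12.5) is present, so the union is just that shape — 1 connected region; (rotated 80° about Z; rotation is an isometry so areas/perimeters/island counts are preserved). The outline is a single polygon with 4 vertices. Extrusion per mm of travel: 0.4 × 0.28 / (π × 0.875²) = 0.046564. Accumulating E over each segment gives final E = 4.4705.

G0 X-31.37 Y20.76 Z16.24
G1 X-9.71 Y16.94 E1.0241
G1 X-5.19 Y42.55 E2.2351
G1 X-26.86 Y46.37 E3.2597
G1 X-31.37 Y20.76 E4.4705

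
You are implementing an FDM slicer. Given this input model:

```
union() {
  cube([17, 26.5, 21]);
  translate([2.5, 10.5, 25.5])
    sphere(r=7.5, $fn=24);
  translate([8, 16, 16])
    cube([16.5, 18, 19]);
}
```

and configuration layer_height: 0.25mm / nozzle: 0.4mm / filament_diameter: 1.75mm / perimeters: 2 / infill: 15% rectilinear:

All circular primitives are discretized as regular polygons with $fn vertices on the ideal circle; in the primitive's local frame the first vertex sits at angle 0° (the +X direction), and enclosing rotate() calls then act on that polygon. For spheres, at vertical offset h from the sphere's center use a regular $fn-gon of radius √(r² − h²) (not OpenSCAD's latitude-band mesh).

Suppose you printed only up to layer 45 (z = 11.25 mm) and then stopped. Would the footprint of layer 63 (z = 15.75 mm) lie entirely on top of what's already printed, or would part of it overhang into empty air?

Compare the two slices. At z = 11.25: the 17×26.5 cube contributes its full rectangle (area 450.50 mm²); the sphere at (2.5, 10.5) does not reach this height (|z−center|=14.250 > r=7.5); the cube at (8, 16) does not reach this height (z outside [16, 35]); Combining (union): only the 17×26.5 cube is present, so the union is just that shape — area = 450.50 mm². At z = 15.75: the cube is present — its section is the full 17×26.5 rectangle (area 450.50 mm²); the sphere at (2.5, 10.5) does not reach this height (|z−center|=9.750 > r=7.5); the cube at (8, 16) is absent (z outside [16, 35]); Combining (union): only the 17×26.5 cube is present, so the union is just that shape — area = 450.50 mm². Checking containment: the cross-section at z = 15.75 is a subset of the cross-section at z = 11.25.

entirely on top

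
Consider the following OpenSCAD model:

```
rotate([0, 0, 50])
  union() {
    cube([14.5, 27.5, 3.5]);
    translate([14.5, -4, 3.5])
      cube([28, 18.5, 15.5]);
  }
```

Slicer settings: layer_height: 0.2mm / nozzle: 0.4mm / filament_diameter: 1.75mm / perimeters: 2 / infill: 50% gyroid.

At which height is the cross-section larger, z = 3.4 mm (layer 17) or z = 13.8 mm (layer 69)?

layer 69 (z = 13.8 mm)

Layer 17 (z = 3.4): the 14.5×27.5 cube contributes its full rectangle (area 398.75 mm²); the cube at (14.5, -4) is absent (z outside [3.5, 19]); Taking the union: only the 14.5×27.5 cube is present, so the union is just that shape — area = 398.75 mm²; (whole slice rotated 50° about Z — lengths, areas and connectivity unchanged). So its area = 398.75 mm². Layer 69 (z = 13.8): the cube does not reach this height (z outside [0, 3.5]); the 28×18.5 cube at (14.5, -4) contributes its full rectangle (area 518.00 mm²); Merging all regions: only the 28×18.5 cube at (14.5, -4) is present, so the union is just that shape — area = 518.00 mm²; (whole slice rotated 50° about Z — lengths, areas and connectivity unchanged). So its area = 518.00 mm². Layer 69 is larger (518.00 vs 398.75 mm²).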